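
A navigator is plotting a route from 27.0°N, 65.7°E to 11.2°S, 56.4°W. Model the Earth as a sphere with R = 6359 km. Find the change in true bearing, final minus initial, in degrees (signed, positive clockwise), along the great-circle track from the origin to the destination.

At departure: θ₁ = atan2(sin Δλ cos φ₂, cos φ₁ sin φ₂ − sin φ₁ cos φ₂ cos Δλ) = 274.38°
At arrival: θ₂ = atan2(sin Δλ cos φ₁, −cos φ₂ sin φ₁ + sin φ₂ cos φ₁ cos Δλ) = 244.91°
Δθ = θ₂ − θ₁ = -29.5°

-29.5°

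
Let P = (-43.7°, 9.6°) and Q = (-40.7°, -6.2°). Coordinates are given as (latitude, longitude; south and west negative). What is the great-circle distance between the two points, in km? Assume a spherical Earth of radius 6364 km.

1340 km

Haversine: a = sin²(Δφ/2)+cos φ₁ cos φ₂ sin²(Δλ/2) = 0.01104;  σ = 2·atan2(√a,√(1−a))
σ = 12.062° → d = Rσ = 6364·0.21053 = 1340 km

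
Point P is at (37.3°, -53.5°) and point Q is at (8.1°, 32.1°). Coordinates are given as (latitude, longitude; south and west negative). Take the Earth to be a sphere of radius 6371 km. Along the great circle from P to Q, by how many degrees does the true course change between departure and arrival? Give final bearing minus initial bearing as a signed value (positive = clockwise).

+40.5°

Initial bearing θ₁ = atan2(sin Δλ cos φ₂, cos φ₁ sin φ₂ − sin φ₁ cos φ₂ cos Δλ) = 86.17°
Final bearing θ₂ = (initial bearing from the destination back to the start) + 180° = 126.71°
Δθ = θ₂ − θ₁ = +40.5°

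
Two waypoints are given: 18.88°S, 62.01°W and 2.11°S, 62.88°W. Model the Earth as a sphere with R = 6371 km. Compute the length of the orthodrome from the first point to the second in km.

1867 km

cos σ = sin φ₁ sin φ₂ + cos φ₁ cos φ₂ cos Δλ
      = sin(-18.88°)sin(-2.11°) + cos(-18.88°)cos(-2.11°)cos(-0.87°) = 0.9574
σ = 16.792° → d = Rσ = 6371·0.29307 = 1867 km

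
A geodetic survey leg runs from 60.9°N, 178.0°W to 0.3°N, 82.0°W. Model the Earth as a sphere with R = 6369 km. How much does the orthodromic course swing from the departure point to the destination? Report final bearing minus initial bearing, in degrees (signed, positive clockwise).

+66.4°

At departure: θ₁ = atan2(sin Δλ cos φ₂, cos φ₁ sin φ₂ − sin φ₁ cos φ₂ cos Δλ) = 84.61°
At arrival: θ₂ = atan2(sin Δλ cos φ₁, −cos φ₂ sin φ₁ + sin φ₂ cos φ₁ cos Δλ) = 151.04°
Δθ = θ₂ − θ₁ = +66.4°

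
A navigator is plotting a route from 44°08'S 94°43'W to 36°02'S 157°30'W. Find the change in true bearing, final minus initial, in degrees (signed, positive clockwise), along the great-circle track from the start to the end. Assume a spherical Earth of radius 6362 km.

Initial bearing θ₁ = atan2(sin Δλ cos φ₂, cos φ₁ sin φ₂ − sin φ₁ cos φ₂ cos Δλ) = 257.10°
Final bearing θ₂ = (initial bearing from the destination back to the start) + 180° = 300.10°
Δθ = θ₂ − θ₁ = +43.0°

+43.0°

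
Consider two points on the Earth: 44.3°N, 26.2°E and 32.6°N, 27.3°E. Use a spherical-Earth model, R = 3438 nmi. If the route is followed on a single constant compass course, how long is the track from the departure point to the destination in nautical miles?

704 nmi

Rhumb course C = atan2(Δλ, Δψ) with Δψ = ln[tan(π/4+φ₂/2)/tan(π/4+φ₁/2)] = -0.2618, Δλ = +0.0192 → C = 175.81°
d = R·|Δφ| / |cos C| = 3438·0.20420 / 0.99732 = 704 nmi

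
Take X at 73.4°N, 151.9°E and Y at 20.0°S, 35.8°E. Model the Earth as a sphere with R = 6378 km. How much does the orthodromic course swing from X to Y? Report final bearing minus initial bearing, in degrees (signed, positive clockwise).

Initial bearing θ₁ = atan2(sin Δλ cos φ₂, cos φ₁ sin φ₂ − sin φ₁ cos φ₂ cos Δλ) = 289.48°
Final bearing θ₂ = (initial bearing from the destination back to the start) + 180° = 196.66°
Δθ = θ₂ − θ₁ = -92.8°

-92.8°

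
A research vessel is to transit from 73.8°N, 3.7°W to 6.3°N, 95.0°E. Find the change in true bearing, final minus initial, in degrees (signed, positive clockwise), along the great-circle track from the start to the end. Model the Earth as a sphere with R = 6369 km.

+84.1°

Initial bearing θ₁ = atan2(sin Δλ cos φ₂, cos φ₁ sin φ₂ − sin φ₁ cos φ₂ cos Δλ) = 79.90°
Final bearing θ₂ = (initial bearing from the destination back to the start) + 180° = 163.96°
Δθ = θ₂ − θ₁ = +84.1°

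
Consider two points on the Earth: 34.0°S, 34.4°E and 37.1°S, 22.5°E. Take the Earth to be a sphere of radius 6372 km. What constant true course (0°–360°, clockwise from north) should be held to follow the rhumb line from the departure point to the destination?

252.2°

Δψ = ln[tan(π/4+φ₂/2)/tan(π/4+φ₁/2)] = -0.0665
Δλ = -0.2077 rad (taken the short way round)
course = atan2(Δλ, Δψ) = 252.24°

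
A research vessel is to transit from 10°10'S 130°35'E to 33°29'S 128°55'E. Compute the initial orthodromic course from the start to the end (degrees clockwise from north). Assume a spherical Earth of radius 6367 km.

183.5°

N = sin Δλ·cos φ₂ = -0.0243;  D = cos φ₁ sin φ₂ − sin φ₁ cos φ₂ cos Δλ = -0.3959
initial course = atan2(N, D) = 183.51°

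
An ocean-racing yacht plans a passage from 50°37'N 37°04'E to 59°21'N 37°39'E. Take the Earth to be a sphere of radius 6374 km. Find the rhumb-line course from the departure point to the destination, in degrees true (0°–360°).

Δψ = ln[tan(π/4+φ₂/2)/tan(π/4+φ₁/2)] = +0.2670
Δλ = +0.0102 rad (taken the short way round)
course = atan2(Δλ, Δψ) = 2.18°

2.2°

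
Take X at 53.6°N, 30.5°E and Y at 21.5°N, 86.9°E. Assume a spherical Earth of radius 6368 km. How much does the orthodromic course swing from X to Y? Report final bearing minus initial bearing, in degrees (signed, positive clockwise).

+37.6°

At departure: θ₁ = atan2(sin Δλ cos φ₂, cos φ₁ sin φ₂ − sin φ₁ cos φ₂ cos Δλ) = 104.26°
At arrival: θ₂ = atan2(sin Δλ cos φ₁, −cos φ₂ sin φ₁ + sin φ₂ cos φ₁ cos Δλ) = 141.82°
Δθ = θ₂ − θ₁ = +37.6°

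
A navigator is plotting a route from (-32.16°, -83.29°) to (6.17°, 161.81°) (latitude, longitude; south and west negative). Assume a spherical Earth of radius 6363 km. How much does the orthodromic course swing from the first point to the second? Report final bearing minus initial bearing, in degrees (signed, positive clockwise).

At departure: θ₁ = atan2(sin Δλ cos φ₂, cos φ₁ sin φ₂ − sin φ₁ cos φ₂ cos Δλ) = 261.68°
At arrival: θ₂ = atan2(sin Δλ cos φ₁, −cos φ₂ sin φ₁ + sin φ₂ cos φ₁ cos Δλ) = 302.59°
Δθ = θ₂ − θ₁ = +40.9°

+40.9°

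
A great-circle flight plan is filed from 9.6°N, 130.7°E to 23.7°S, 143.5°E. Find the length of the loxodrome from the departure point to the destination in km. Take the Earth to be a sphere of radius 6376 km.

Δψ = ln[tan(π/4+φ₂/2)/tan(π/4+φ₁/2)] = -0.5943;  Δφ = -0.5812 rad,  Δλ = +0.2234 rad
q = Δφ/Δψ = 0.9779
d = R·√(Δφ² + q²Δλ²) = 6376·0.62090 = 3959 km

3959 km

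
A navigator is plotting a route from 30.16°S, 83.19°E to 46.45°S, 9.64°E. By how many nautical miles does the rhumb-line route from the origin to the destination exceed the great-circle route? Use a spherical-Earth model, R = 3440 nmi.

105 nmi

Great circle: cos σ = sin φ₁ sin φ₂ + cos φ₁ cos φ₂ cos Δλ,  σ = 1.0089 rad → d_gc = 3470.5 nmi
Rhumb line: Δψ = -0.3651, q = Δφ/Δψ = 0.7787, d_rh = R√(Δφ²+q²Δλ²) = 3575.2 nmi
Excess = 3575.2 − 3470.5 = 104.7 ≈ 105 nmi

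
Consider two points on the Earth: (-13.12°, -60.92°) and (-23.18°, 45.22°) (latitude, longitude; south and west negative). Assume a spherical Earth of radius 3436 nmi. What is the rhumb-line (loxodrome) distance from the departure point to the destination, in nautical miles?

6069 nmi

Δψ = ln[tan(π/4+φ₂/2)/tan(π/4+φ₁/2)] = -0.1851;  Δφ = -0.1756 rad,  Δλ = +1.8525 rad
q = Δφ/Δψ = 0.9488
d = R·√(Δφ² + q²Δλ²) = 3436·1.76632 = 6069 nmi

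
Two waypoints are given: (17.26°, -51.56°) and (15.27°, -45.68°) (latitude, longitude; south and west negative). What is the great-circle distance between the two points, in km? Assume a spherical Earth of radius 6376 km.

Haversine: a = sin²(Δφ/2)+cos φ₁ cos φ₂ sin²(Δλ/2) = 0.00273;  σ = 2·atan2(√a,√(1−a))
σ = 5.985° → d = Rσ = 6376·0.10445 = 666 km

666 km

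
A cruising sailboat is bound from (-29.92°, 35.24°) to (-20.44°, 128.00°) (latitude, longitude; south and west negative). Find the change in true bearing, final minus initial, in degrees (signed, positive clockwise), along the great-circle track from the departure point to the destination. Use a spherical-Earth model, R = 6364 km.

-48.3°

At departure: θ₁ = atan2(sin Δλ cos φ₂, cos φ₁ sin φ₂ − sin φ₁ cos φ₂ cos Δλ) = 109.16°
At arrival: θ₂ = atan2(sin Δλ cos φ₁, −cos φ₂ sin φ₁ + sin φ₂ cos φ₁ cos Δλ) = 60.89°
Δθ = θ₂ − θ₁ = -48.3°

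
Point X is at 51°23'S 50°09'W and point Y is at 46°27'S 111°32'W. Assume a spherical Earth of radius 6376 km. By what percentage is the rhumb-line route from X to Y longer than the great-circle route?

2.9%

Great circle: σ = 0.6884 rad → d_gc = Rσ = 4389.5 km
Rhumb: Δφ = +0.0861, Δλ = -1.0713, Δψ = +0.1312, q = Δφ/Δψ = 0.6564 → d_rh = R√(Δφ²+q²Δλ²) = 4517.4 km
Excess = (4517.4 − 4389.5) / 4389.5 = 127.9 / 4389.5 = 2.91% ≈ 2.9%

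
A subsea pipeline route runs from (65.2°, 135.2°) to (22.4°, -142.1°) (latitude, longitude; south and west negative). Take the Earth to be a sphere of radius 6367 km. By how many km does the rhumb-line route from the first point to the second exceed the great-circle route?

372 km

Great circle: cos σ = sin φ₁ sin φ₂ + cos φ₁ cos φ₂ cos Δλ,  σ = 1.1645 rad → d_gc = 7414.42 km
Rhumb line: Δψ = -1.1134, q = Δφ/Δψ = 0.6709, d_rh = R√(Δφ²+q²Δλ²) = 7786.88 km
Excess = 7786.88 − 7414.42 = 372.46 ≈ 372 km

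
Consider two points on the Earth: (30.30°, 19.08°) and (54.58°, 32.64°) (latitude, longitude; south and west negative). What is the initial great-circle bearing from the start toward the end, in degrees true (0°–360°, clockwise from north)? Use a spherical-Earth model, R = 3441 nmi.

N = sin Δλ·cos φ₂ = +0.1359;  D = cos φ₁ sin φ₂ − sin φ₁ cos φ₂ cos Δλ = +0.4193
initial course = atan2(N, D) = 17.95°

18.0°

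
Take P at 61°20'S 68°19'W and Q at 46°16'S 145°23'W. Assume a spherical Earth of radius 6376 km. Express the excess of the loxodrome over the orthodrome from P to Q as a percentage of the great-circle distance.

5.4%

Great circle: σ = 0.7838 rad → d_gc = Rσ = 4997.6 km
Rhumb: Δφ = +0.2630, Δλ = -1.3451, Δψ = +0.4515, q = Δφ/Δψ = 0.5825 → d_rh = R√(Δφ²+q²Δλ²) = 5269.1 km
Excess = (5269.1 − 4997.6) / 4997.6 = 271.5 / 4997.6 = 5.43% ≈ 5.4%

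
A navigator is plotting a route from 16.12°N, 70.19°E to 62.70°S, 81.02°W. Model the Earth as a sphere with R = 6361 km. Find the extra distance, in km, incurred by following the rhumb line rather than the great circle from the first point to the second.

1805 km

Great circle: cos σ = sin φ₁ sin φ₂ + cos φ₁ cos φ₂ cos Δλ,  σ = 2.2561 rad → d_gc = 14350.8 km
Rhumb line: Δψ = -1.7004, q = Δφ/Δψ = 0.8090, d_rh = R√(Δφ²+q²Δλ²) = 16156.1 km
Excess = 16156.1 − 14350.8 = 1805.3 ≈ 1805 km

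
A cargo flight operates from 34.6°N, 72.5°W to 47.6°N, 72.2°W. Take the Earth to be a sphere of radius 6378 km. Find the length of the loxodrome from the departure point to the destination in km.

1447 km

Δψ = ln[tan(π/4+φ₂/2)/tan(π/4+φ₁/2)] = +0.3027;  Δφ = +0.2269 rad,  Δλ = +0.0052 rad
q = Δφ/Δψ = 0.7495
d = R·√(Δφ² + q²Δλ²) = 6378·0.22693 = 1447 km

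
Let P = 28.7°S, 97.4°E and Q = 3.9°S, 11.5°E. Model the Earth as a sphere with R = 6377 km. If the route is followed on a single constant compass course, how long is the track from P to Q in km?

Δψ = ln[tan(π/4+φ₂/2)/tan(π/4+φ₁/2)] = +0.4552;  Δφ = +0.4328 rad,  Δλ = -1.4992 rad
q = Δφ/Δψ = 0.9510
d = R·√(Δφ² + q²Δλ²) = 6377·1.49000 = 9502 km

9502 km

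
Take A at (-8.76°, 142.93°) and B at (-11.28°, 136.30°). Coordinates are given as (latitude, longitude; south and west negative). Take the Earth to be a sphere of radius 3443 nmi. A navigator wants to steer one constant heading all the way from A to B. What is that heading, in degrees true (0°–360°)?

248.9°

Meridional parts: M(φ₁)=-0.1535, M(φ₂)=-0.1982 → ΔM = -0.0447;  Δλ = -0.1157 rad
tan C = Δλ / ΔM = +2.5906 → C = 248.89°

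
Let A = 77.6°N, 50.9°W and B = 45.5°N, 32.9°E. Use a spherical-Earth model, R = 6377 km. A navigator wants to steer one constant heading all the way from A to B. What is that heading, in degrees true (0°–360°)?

Meridional parts: M(φ₁)=+2.2198, M(φ₂)=+0.8938 → ΔM = -1.3260;  Δλ = +1.4626 rad
tan C = Δλ / ΔM = -1.1030 → C = 132.20°

132.2°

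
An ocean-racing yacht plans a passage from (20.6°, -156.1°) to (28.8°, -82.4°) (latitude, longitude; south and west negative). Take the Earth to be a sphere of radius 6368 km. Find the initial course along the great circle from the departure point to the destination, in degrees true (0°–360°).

66.6°

θ = atan2( sin Δλ·cos φ₂ ,  cos φ₁ sin φ₂ − sin φ₁ cos φ₂ cos Δλ )
  = atan2(+0.8411, +0.3644) = 66.57°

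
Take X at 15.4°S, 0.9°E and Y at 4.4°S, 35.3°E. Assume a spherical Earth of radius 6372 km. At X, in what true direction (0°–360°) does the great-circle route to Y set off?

75.6°

N = sin Δλ·cos φ₂ = +0.5633;  D = cos φ₁ sin φ₂ − sin φ₁ cos φ₂ cos Δλ = +0.1445
initial course = atan2(N, D) = 75.61°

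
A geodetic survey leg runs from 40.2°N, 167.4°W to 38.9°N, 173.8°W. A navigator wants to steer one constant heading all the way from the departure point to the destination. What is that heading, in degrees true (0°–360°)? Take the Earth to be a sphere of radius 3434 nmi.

Δψ = ln[tan(π/4+φ₂/2)/tan(π/4+φ₁/2)] = -0.0294
Δλ = -0.1117 rad (taken the short way round)
course = atan2(Δλ, Δψ) = 255.24°

255.2°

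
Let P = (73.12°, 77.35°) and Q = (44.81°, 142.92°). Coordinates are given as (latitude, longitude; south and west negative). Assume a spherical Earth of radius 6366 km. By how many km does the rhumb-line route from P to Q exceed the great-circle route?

Great circle: cos σ = sin φ₁ sin φ₂ + cos φ₁ cos φ₂ cos Δλ,  σ = 0.7081 rad → d_gc = 4507.8 km
Rhumb line: Δψ = -1.0313, q = Δφ/Δψ = 0.4791, d_rh = R√(Δφ²+q²Δλ²) = 4698.7 km
Excess = 4698.7 − 4507.8 = 190.9 ≈ 191 km

191 km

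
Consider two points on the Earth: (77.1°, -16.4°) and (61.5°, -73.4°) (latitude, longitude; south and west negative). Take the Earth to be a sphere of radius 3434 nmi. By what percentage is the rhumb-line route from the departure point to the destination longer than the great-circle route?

3.7%

Great circle: σ = 0.4161 rad → d_gc = Rσ = 1429.0 nmi
Rhumb: Δφ = -0.2723, Δλ = -0.9948, Δψ = -0.8094, q = Δφ/Δψ = 0.3364 → d_rh = R√(Δφ²+q²Δλ²) = 1481.5 nmi
Excess = (1481.5 − 1429.0) / 1429.0 = 52.5 / 1429.0 = 3.67% ≈ 3.7%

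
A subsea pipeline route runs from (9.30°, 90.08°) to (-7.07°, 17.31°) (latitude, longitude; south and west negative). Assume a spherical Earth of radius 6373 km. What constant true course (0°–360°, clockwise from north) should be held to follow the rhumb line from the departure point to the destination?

257.3°

Δψ = ln[tan(π/4+φ₂/2)/tan(π/4+φ₁/2)] = -0.2867
Δλ = -1.2701 rad (taken the short way round)
course = atan2(Δλ, Δψ) = 257.28°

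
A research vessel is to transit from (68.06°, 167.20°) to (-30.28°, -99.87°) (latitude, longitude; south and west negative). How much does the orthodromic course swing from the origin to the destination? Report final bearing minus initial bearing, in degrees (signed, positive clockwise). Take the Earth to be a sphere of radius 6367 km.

At departure: θ₁ = atan2(sin Δλ cos φ₂, cos φ₁ sin φ₂ − sin φ₁ cos φ₂ cos Δλ) = 99.70°
At arrival: θ₂ = atan2(sin Δλ cos φ₁, −cos φ₂ sin φ₁ + sin φ₂ cos φ₁ cos Δλ) = 154.76°
Δθ = θ₂ − θ₁ = +55.1°

+55.1°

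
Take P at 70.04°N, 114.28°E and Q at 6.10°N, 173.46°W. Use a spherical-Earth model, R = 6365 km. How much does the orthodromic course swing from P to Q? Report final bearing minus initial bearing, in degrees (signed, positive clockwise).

Initial bearing θ₁ = atan2(sin Δλ cos φ₂, cos φ₁ sin φ₂ − sin φ₁ cos φ₂ cos Δλ) = 104.70°
Final bearing θ₂ = (initial bearing from the destination back to the start) + 180° = 160.61°
Δθ = θ₂ − θ₁ = +55.9°

+55.9°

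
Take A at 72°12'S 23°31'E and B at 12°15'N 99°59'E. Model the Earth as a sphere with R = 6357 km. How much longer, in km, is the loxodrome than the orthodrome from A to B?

Great circle: cos σ = sin φ₁ sin φ₂ + cos φ₁ cos φ₂ cos Δλ,  σ = 1.7033 rad → d_gc = 10827.9 km
Rhumb line: Δψ = +2.0695, q = Δφ/Δψ = 0.7122, d_rh = R√(Δφ²+q²Δλ²) = 11149.1 km
Excess = 11149.1 − 10827.9 = 321.2 ≈ 321 km

321 km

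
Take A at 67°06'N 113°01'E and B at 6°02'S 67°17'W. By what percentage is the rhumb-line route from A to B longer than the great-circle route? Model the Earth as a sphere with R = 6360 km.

28.9%

Great circle: σ = 2.0758 rad → d_gc = Rσ = 13201.9 km
Rhumb: Δφ = -1.2764, Δλ = +3.1364, Δψ = -1.7023, q = Δφ/Δψ = 0.7498 → d_rh = R√(Δφ²+q²Δλ²) = 17017.9 km
Excess = (17017.9 − 13201.9) / 13201.9 = 3816.0 / 13201.9 = 28.90% ≈ 28.9%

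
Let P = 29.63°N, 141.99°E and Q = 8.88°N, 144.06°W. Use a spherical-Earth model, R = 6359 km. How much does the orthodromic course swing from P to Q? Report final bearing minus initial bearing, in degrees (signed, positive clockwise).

Initial bearing θ₁ = atan2(sin Δλ cos φ₂, cos φ₁ sin φ₂ − sin φ₁ cos φ₂ cos Δλ) = 90.05°
Final bearing θ₂ = (initial bearing from the destination back to the start) + 180° = 118.38°
Δθ = θ₂ − θ₁ = +28.3°

+28.3°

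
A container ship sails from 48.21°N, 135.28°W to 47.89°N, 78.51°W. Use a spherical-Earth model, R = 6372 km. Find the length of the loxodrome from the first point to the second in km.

4221 km

Δψ = ln[tan(π/4+φ₂/2)/tan(π/4+φ₁/2)] = -0.0084;  Δφ = -0.0056 rad,  Δλ = +0.9908 rad
q = Δφ/Δψ = 0.6685
d = R·√(Δφ² + q²Δλ²) = 6372·0.66237 = 4221 km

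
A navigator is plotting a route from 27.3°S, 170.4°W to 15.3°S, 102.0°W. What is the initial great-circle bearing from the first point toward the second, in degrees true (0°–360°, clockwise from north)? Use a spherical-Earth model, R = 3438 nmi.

N = sin Δλ·cos φ₂ = +0.8968;  D = cos φ₁ sin φ₂ − sin φ₁ cos φ₂ cos Δλ = -0.0716
initial course = atan2(N, D) = 94.57°

94.6°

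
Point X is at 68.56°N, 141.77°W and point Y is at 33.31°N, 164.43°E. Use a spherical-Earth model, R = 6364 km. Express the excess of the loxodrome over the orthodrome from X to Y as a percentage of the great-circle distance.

Great circle: σ = 0.8071 rad → d_gc = Rσ = 5136.5 km
Rhumb: Δφ = -0.6152, Δλ = -0.9390, Δψ = -1.0472, q = Δφ/Δψ = 0.5875 → d_rh = R√(Δφ²+q²Δλ²) = 5258.9 km
Excess = (5258.9 − 5136.5) / 5136.5 = 122.4 / 5136.5 = 2.38% ≈ 2.4%

2.4%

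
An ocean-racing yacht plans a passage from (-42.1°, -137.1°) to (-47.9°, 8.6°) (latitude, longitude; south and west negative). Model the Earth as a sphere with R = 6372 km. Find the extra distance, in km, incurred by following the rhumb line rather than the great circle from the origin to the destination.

2004 km

Great circle: cos σ = sin φ₁ sin φ₂ + cos φ₁ cos φ₂ cos Δλ,  σ = 1.4842 rad → d_gc = 9457.2 km
Rhumb line: Δψ = -0.1433, q = Δφ/Δψ = 0.7062, d_rh = R√(Δφ²+q²Δλ²) = 11461.2 km
Excess = 11461.2 − 9457.2 = 2004.0 ≈ 2004 km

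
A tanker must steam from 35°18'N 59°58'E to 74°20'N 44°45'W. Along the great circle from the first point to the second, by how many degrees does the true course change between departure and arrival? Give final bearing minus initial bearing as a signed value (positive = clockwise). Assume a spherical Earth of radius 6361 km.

At departure: θ₁ = atan2(sin Δλ cos φ₂, cos φ₁ sin φ₂ − sin φ₁ cos φ₂ cos Δλ) = 342.44°
At arrival: θ₂ = atan2(sin Δλ cos φ₁, −cos φ₂ sin φ₁ + sin φ₂ cos φ₁ cos Δλ) = 245.74°
Δθ = θ₂ − θ₁ = -96.7°

-96.7°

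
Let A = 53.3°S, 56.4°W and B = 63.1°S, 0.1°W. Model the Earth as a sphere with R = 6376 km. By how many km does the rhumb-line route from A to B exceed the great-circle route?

Great circle: cos σ = sin φ₁ sin φ₂ + cos φ₁ cos φ₂ cos Δλ,  σ = 0.5256 rad → d_gc = 3351.0 km
Rhumb line: Δψ = -0.3271, q = Δφ/Δψ = 0.5229, d_rh = R√(Δφ²+q²Δλ²) = 3453.1 km
Excess = 3453.1 − 3351.0 = 102.1 ≈ 102 km

102 km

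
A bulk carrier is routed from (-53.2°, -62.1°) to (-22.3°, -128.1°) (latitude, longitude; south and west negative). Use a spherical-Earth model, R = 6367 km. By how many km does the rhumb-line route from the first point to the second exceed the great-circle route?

Great circle: cos σ = sin φ₁ sin φ₂ + cos φ₁ cos φ₂ cos Δλ,  σ = 1.0131 rad → d_gc = 6450.17 km
Rhumb line: Δψ = +0.7012, q = Δφ/Δψ = 0.7691, d_rh = R√(Δφ²+q²Δλ²) = 6603.69 km
Excess = 6603.69 − 6450.17 = 153.52 ≈ 154 km

154 km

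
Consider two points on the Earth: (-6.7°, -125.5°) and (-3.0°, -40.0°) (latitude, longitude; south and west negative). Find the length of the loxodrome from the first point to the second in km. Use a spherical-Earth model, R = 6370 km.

9479 km

Δψ = ln[tan(π/4+φ₂/2)/tan(π/4+φ₁/2)] = +0.0648;  Δφ = +0.0646 rad,  Δλ = +1.4923 rad
q = Δφ/Δψ = 0.9962
d = R·√(Δφ² + q²Δλ²) = 6370·1.48805 = 9479 km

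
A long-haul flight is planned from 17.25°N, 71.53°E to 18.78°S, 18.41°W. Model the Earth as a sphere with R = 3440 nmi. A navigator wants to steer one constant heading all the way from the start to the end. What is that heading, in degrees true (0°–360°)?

247.8°

Δψ = ln[tan(π/4+φ₂/2)/tan(π/4+φ₁/2)] = -0.6395
Δλ = -1.5697 rad (taken the short way round)
course = atan2(Δλ, Δψ) = 247.83°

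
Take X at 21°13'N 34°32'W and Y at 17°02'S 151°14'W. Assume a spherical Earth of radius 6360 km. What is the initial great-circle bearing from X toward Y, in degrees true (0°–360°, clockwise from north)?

262.2°

N = sin Δλ·cos φ₂ = -0.8542;  D = cos φ₁ sin φ₂ − sin φ₁ cos φ₂ cos Δλ = -0.1176
initial course = atan2(N, D) = 262.16°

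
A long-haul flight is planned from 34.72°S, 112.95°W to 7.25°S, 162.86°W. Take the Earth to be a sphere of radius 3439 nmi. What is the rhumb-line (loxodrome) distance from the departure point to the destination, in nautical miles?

3217 nmi

Δψ = ln[tan(π/4+φ₂/2)/tan(π/4+φ₁/2)] = +0.5200;  Δφ = +0.4794 rad,  Δλ = -0.8711 rad
q = Δφ/Δψ = 0.9220
d = R·√(Δφ² + q²Δλ²) = 3439·0.93536 = 3217 nmi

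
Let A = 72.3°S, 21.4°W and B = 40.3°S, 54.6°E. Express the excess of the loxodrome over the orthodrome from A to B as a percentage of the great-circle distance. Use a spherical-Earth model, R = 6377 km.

Great circle: σ = 0.8335 rad → d_gc = Rσ = 5315.4 km
Rhumb: Δφ = +0.5585, Δλ = +1.3265, Δψ = +1.0901, q = Δφ/Δψ = 0.5124 → d_rh = R√(Δφ²+q²Δλ²) = 5609.7 km
Excess = (5609.7 − 5315.4) / 5315.4 = 294.3 / 5315.4 = 5.54% ≈ 5.5%

5.5%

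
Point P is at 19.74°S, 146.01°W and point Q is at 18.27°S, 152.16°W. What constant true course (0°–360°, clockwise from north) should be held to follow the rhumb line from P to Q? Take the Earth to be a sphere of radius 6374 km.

Δψ = ln[tan(π/4+φ₂/2)/tan(π/4+φ₁/2)] = +0.0271
Δλ = -0.1073 rad (taken the short way round)
course = atan2(Δλ, Δψ) = 284.19°

284.2°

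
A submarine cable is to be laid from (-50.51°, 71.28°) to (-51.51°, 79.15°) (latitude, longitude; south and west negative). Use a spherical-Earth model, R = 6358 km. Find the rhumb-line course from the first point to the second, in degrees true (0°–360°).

Meridional parts: M(φ₁)=-1.0246, M(φ₂)=-1.0523 → ΔM = -0.0277;  Δλ = +0.1374 rad
tan C = Δλ / ΔM = -4.9514 → C = 101.42°

101.4°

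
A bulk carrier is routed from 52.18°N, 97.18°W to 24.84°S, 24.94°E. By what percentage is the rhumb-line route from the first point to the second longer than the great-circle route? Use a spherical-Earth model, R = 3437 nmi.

3.0%

Great circle: σ = 2.2494 rad → d_gc = Rσ = 7731.2 nmi
Rhumb: Δφ = -1.3443, Δλ = +2.1314, Δψ = -1.5191, q = Δφ/Δψ = 0.8849 → d_rh = R√(Δφ²+q²Δλ²) = 7960.5 nmi
Excess = (7960.5 − 7731.2) / 7731.2 = 229.3 / 7731.2 = 2.97% ≈ 3.0%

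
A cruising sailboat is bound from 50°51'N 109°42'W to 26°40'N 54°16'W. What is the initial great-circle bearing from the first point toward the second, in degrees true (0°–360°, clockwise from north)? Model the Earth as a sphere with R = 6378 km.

N = sin Δλ·cos φ₂ = +0.7359;  D = cos φ₁ sin φ₂ − sin φ₁ cos φ₂ cos Δλ = -0.1098
initial course = atan2(N, D) = 98.49°

98.5°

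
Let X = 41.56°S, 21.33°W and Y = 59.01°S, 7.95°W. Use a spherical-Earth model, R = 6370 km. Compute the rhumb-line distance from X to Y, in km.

Δψ = ln[tan(π/4+φ₂/2)/tan(π/4+φ₁/2)] = -0.4840;  Δφ = -0.3046 rad,  Δλ = +0.2335 rad
q = Δφ/Δψ = 0.6292
d = R·√(Δφ² + q²Δλ²) = 6370·0.33815 = 2154 km

2154 km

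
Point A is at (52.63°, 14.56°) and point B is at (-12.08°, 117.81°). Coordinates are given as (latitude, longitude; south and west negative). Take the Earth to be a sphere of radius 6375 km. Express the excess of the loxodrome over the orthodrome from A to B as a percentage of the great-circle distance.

3.0%

Great circle: σ = 1.8780 rad → d_gc = Rσ = 11972.0 km
Rhumb: Δφ = -1.1294, Δλ = +1.8021, Δψ = -1.2966, q = Δφ/Δψ = 0.8711 → d_rh = R√(Δφ²+q²Δλ²) = 12328.0 km
Excess = (12328.0 − 11972.0) / 11972.0 = 356.0 / 11972.0 = 2.97% ≈ 3.0%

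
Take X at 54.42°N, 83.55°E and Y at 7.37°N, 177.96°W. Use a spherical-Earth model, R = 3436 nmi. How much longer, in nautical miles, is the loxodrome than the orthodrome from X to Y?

248 nmi

Great circle: cos σ = sin φ₁ sin φ₂ + cos φ₁ cos φ₂ cos Δλ,  σ = 1.5517 rad → d_gc = 5331.5 nmi
Rhumb line: Δψ = -1.0077, q = Δφ/Δψ = 0.8149, d_rh = R√(Δφ²+q²Δλ²) = 5579.1 nmi
Excess = 5579.1 − 5331.5 = 247.6 ≈ 248 nmi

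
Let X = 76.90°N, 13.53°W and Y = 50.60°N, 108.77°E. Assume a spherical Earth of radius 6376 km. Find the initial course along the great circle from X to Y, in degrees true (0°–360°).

θ = atan2( sin Δλ·cos φ₂ ,  cos φ₁ sin φ₂ − sin φ₁ cos φ₂ cos Δλ )
  = atan2(+0.5365, +0.5055) = 46.71°

46.7°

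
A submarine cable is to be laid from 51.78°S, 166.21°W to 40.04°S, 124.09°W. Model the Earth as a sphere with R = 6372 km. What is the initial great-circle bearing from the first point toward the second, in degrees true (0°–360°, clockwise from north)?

84.6°

θ = atan2( sin Δλ·cos φ₂ ,  cos φ₁ sin φ₂ − sin φ₁ cos φ₂ cos Δλ )
  = atan2(+0.5135, +0.0481) = 84.64°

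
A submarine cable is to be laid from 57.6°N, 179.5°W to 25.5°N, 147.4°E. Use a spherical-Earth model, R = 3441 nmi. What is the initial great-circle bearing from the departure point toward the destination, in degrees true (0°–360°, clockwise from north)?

230.4°

N = sin Δλ·cos φ₂ = -0.4929;  D = cos φ₁ sin φ₂ − sin φ₁ cos φ₂ cos Δλ = -0.4077
initial course = atan2(N, D) = 230.40°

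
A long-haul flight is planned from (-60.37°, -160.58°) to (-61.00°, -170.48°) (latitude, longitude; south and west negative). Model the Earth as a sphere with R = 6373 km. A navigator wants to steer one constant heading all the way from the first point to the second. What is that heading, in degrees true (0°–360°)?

262.6°

Meridional parts: M(φ₁)=-1.3299, M(φ₂)=-1.3524 → ΔM = -0.0225;  Δλ = -0.1728 rad
tan C = Δλ / ΔM = +7.6936 → C = 262.59°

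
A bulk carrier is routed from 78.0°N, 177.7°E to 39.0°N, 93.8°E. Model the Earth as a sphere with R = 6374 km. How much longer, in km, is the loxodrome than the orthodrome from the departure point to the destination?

Great circle: cos σ = sin φ₁ sin φ₂ + cos φ₁ cos φ₂ cos Δλ,  σ = 0.8857 rad → d_gc = 5645.5 km
Rhumb line: Δψ = -1.5125, q = Δφ/Δψ = 0.4500, d_rh = R√(Δφ²+q²Δλ²) = 6038.8 km
Excess = 6038.8 − 5645.5 = 393.3 ≈ 393 km

393 km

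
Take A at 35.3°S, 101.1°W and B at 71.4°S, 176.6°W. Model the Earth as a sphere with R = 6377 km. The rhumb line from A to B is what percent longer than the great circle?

Great circle: σ = 0.9111 rad → d_gc = Rσ = 5810.3 km
Rhumb: Δφ = -0.6301, Δλ = -1.3177, Δψ = -1.1501, q = Δφ/Δψ = 0.5478 → d_rh = R√(Δφ²+q²Δλ²) = 6110.2 km
Excess = (6110.2 − 5810.3) / 5810.3 = 299.9 / 5810.3 = 5.16% ≈ 5.2%

5.2%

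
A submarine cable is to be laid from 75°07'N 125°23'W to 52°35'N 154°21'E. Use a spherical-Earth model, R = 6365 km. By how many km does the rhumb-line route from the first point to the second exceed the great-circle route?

Great circle: cos σ = sin φ₁ sin φ₂ + cos φ₁ cos φ₂ cos Δλ,  σ = 0.6535 rad → d_gc = 4159.4 km
Rhumb line: Δψ = -0.9527, q = Δφ/Δψ = 0.4128, d_rh = R√(Δφ²+q²Δλ²) = 4451.5 km
Excess = 4451.5 − 4159.4 = 292.1 ≈ 292 km

292 km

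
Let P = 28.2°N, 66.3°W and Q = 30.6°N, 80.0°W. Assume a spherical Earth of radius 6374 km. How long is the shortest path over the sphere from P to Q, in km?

cos σ = sin φ₁ sin φ₂ + cos φ₁ cos φ₂ cos Δλ
      = sin(28.20°)sin(30.60°) + cos(28.20°)cos(30.60°)cos(-13.70°) = 0.9775
σ = 12.166° → d = Rσ = 6374·0.21234 = 1353 km

1353 km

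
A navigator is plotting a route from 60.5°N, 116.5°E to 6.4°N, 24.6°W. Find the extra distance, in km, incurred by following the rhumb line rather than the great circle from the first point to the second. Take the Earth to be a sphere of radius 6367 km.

Great circle: cos σ = sin φ₁ sin φ₂ + cos φ₁ cos φ₂ cos Δλ,  σ = 1.8586 rad → d_gc = 11833.5 km
Rhumb line: Δψ = -1.2226, q = Δφ/Δψ = 0.7723, d_rh = R√(Δφ²+q²Δλ²) = 13519.7 km
Excess = 13519.7 − 11833.5 = 1686.2 ≈ 1686 km

1686 km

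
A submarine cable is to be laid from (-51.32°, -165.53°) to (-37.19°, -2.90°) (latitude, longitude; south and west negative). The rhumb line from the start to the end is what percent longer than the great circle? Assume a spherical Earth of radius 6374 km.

Great circle: σ = 1.5741 rad → d_gc = Rσ = 10033.3 km
Rhumb: Δφ = +0.2466, Δλ = +2.8384, Δψ = +0.3469, q = Δφ/Δψ = 0.7109 → d_rh = R√(Δφ²+q²Δλ²) = 12958.2 km
Excess = (12958.2 − 10033.3) / 10033.3 = 2924.9 / 10033.3 = 29.152% ≈ 29.2%

29.2%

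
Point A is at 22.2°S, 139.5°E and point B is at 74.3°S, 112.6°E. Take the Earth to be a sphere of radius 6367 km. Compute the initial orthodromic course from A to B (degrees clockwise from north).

N = sin Δλ·cos φ₂ = -0.1224;  D = cos φ₁ sin φ₂ − sin φ₁ cos φ₂ cos Δλ = -0.8001
initial course = atan2(N, D) = 188.70°

188.7°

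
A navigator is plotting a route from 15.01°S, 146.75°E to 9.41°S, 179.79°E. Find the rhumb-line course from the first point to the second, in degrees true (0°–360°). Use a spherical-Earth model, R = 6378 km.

80.2°

Δψ = ln[tan(π/4+φ₂/2)/tan(π/4+φ₁/2)] = +0.1000
Δλ = +0.5767 rad (taken the short way round)
course = atan2(Δλ, Δψ) = 80.16°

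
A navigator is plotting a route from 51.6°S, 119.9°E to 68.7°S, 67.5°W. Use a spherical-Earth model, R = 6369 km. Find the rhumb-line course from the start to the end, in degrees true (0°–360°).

101.6°

Δψ = ln[tan(π/4+φ₂/2)/tan(π/4+φ₁/2)] = -0.6162
Δλ = +3.0124 rad (taken the short way round)
course = atan2(Δλ, Δψ) = 101.56°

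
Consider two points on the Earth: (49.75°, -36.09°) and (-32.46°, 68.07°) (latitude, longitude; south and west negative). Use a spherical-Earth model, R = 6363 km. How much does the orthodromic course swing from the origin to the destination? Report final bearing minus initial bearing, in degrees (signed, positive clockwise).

At departure: θ₁ = atan2(sin Δλ cos φ₂, cos φ₁ sin φ₂ − sin φ₁ cos φ₂ cos Δλ) = 103.02°
At arrival: θ₂ = atan2(sin Δλ cos φ₁, −cos φ₂ sin φ₁ + sin φ₂ cos φ₁ cos Δλ) = 131.75°
Δθ = θ₂ − θ₁ = +28.7°

+28.7°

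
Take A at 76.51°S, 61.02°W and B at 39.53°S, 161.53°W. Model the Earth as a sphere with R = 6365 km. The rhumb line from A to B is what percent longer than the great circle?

10.4%

Great circle: σ = 0.9446 rad → d_gc = Rσ = 6012.1 km
Rhumb: Δφ = +0.6454, Δλ = -1.7542, Δψ = +1.3826, q = Δφ/Δψ = 0.4668 → d_rh = R√(Δφ²+q²Δλ²) = 6636.8 km
Excess = (6636.8 − 6012.1) / 6012.1 = 624.7 / 6012.1 = 10.39% ≈ 10.4%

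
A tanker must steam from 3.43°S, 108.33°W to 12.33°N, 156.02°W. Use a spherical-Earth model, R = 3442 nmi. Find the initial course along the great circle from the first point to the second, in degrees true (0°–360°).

289.3°

θ = atan2( sin Δλ·cos φ₂ ,  cos φ₁ sin φ₂ − sin φ₁ cos φ₂ cos Δλ )
  = atan2(-0.7225, +0.2525) = 289.26°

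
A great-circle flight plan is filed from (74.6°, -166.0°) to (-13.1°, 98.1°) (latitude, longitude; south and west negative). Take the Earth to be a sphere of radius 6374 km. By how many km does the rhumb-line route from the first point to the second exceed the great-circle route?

605 km

Great circle: cos σ = sin φ₁ sin φ₂ + cos φ₁ cos φ₂ cos Δλ,  σ = 1.8184 rad → d_gc = 11590.6 km
Rhumb line: Δψ = -2.2316, q = Δφ/Δψ = 0.6859, d_rh = R√(Δφ²+q²Δλ²) = 12195.6 km
Excess = 12195.6 − 11590.6 = 605.0 ≈ 605 km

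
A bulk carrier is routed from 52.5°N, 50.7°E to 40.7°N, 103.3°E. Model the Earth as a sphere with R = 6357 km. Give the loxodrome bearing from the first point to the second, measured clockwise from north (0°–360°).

108.2°

Meridional parts: M(φ₁)=+1.0804, M(φ₂)=+0.7789 → ΔM = -0.3015;  Δλ = +0.9180 rad
tan C = Δλ / ΔM = -3.0452 → C = 108.18°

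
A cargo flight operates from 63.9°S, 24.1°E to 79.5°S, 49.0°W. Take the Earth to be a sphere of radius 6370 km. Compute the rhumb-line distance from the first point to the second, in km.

Rhumb course C = atan2(Δλ, Δψ) with Δψ = ln[tan(π/4+φ₂/2)/tan(π/4+φ₁/2)] = -0.9253, Δλ = -1.2758 → C = 234.05°
d = R·|Δφ| / |cos C| = 6370·0.27227 / 0.58708 = 2954 km

2954 km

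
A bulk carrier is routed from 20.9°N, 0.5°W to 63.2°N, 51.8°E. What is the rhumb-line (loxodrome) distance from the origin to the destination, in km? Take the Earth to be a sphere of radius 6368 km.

Δψ = ln[tan(π/4+φ₂/2)/tan(π/4+φ₁/2)] = +1.0614;  Δφ = +0.7383 rad,  Δλ = +0.9128 rad
q = Δφ/Δψ = 0.6956
d = R·√(Δφ² + q²Δλ²) = 6368·0.97376 = 6201 km

6201 km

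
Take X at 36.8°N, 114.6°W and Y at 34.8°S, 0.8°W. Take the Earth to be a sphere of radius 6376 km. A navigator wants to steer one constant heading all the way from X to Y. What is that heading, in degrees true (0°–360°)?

Δψ = ln[tan(π/4+φ₂/2)/tan(π/4+φ₁/2)] = -1.3402
Δλ = +1.9862 rad (taken the short way round)
course = atan2(Δλ, Δψ) = 124.01°

124.0°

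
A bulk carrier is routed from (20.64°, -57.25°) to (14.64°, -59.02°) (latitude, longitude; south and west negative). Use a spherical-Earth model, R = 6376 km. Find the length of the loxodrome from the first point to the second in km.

694 km

Rhumb course C = atan2(Δλ, Δψ) with Δψ = ln[tan(π/4+φ₂/2)/tan(π/4+φ₁/2)] = -0.1099, Δλ = -0.0309 → C = 195.69°
d = R·|Δφ| / |cos C| = 6376·0.10472 / 0.96272 = 694 km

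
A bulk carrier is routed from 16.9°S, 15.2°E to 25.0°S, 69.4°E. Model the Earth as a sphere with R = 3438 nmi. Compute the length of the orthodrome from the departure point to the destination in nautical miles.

Haversine: a = sin²(Δφ/2)+cos φ₁ cos φ₂ sin²(Δλ/2) = 0.18494;  σ = 2·atan2(√a,√(1−a))
σ = 50.942° → d = Rσ = 3438·0.88910 = 3057 nmi

3057 nmi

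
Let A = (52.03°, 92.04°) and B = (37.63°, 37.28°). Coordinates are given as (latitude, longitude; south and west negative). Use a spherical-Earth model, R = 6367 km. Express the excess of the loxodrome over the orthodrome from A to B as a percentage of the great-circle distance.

2.0%

Great circle: σ = 0.7037 rad → d_gc = Rσ = 4480.3 km
Rhumb: Δφ = -0.2513, Δλ = -0.9557, Δψ = -0.3572, q = Δφ/Δψ = 0.7036 → d_rh = R√(Δφ²+q²Δλ²) = 4570.9 km
Excess = (4570.9 − 4480.3) / 4480.3 = 90.6 / 4480.3 = 2.02% ≈ 2.0%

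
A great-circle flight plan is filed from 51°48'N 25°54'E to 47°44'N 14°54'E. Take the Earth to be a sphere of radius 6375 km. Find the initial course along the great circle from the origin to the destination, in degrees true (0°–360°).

244.5°

θ = atan2( sin Δλ·cos φ₂ ,  cos φ₁ sin φ₂ − sin φ₁ cos φ₂ cos Δλ )
  = atan2(-0.1283, -0.0612) = 244.50°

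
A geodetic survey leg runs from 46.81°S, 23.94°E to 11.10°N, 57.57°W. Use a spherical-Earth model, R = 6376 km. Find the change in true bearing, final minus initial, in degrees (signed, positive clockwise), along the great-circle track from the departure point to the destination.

+33.6°

Initial bearing θ₁ = atan2(sin Δλ cos φ₂, cos φ₁ sin φ₂ − sin φ₁ cos φ₂ cos Δλ) = 283.74°
Final bearing θ₂ = (initial bearing from the destination back to the start) + 180° = 317.35°
Δθ = θ₂ − θ₁ = +33.6°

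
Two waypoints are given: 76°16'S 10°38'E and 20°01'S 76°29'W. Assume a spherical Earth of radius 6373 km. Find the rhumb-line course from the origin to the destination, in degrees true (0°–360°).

319.2°

Δψ = ln[tan(π/4+φ₂/2)/tan(π/4+φ₁/2)] = +1.7601
Δλ = -1.5205 rad (taken the short way round)
course = atan2(Δλ, Δψ) = 319.18°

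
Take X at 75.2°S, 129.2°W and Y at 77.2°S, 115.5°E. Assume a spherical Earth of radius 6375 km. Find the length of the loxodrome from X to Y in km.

3063 km

Δψ = ln[tan(π/4+φ₂/2)/tan(π/4+φ₁/2)] = -0.1466;  Δφ = -0.0349 rad,  Δλ = -2.0124 rad
q = Δφ/Δψ = 0.2381
d = R·√(Δφ² + q²Δλ²) = 6375·0.48045 = 3063 km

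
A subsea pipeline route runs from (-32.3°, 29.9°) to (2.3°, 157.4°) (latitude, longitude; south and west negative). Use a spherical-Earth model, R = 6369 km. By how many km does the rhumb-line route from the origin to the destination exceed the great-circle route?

384 km

Great circle: cos σ = sin φ₁ sin φ₂ + cos φ₁ cos φ₂ cos Δλ,  σ = 2.1360 rad → d_gc = 13604.2 km
Rhumb line: Δψ = +0.6364, q = Δφ/Δψ = 0.9490, d_rh = R√(Δφ²+q²Δλ²) = 13988.5 km
Excess = 13988.5 − 13604.2 = 384.3 ≈ 384 km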